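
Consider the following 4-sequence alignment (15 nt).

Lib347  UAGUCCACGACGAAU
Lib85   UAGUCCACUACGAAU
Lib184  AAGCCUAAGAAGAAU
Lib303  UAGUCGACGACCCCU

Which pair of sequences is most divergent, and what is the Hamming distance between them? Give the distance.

8

Pairwise Hamming distances:
  Lib347 vs Lib85: 1
  Lib347 vs Lib184: 5
  Lib347 vs Lib303: 4
  Lib85 vs Lib184: 6
  Lib85 vs Lib303: 5
  Lib184 vs Lib303: 8
The largest is 8, between Lib184 and Lib303.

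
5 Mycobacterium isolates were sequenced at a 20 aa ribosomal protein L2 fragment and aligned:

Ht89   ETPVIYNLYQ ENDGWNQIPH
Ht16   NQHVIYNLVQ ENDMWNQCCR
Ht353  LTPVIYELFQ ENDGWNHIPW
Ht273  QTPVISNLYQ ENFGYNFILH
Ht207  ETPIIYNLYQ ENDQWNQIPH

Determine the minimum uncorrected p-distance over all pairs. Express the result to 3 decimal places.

0.100

Pairwise Hamming distances:
  Ht89 vs Ht16: 8
  Ht89 vs Ht353: 5
  Ht89 vs Ht273: 6
  Ht89 vs Ht207: 2
  Ht16 vs Ht353: 10
  Ht16 vs Ht273: 12
  Ht16 vs Ht207: 9
  Ht353 vs Ht273: 9
  Ht353 vs Ht207: 7
  Ht273 vs Ht207: 8
The smallest is 2 mismatches, between Ht89 and Ht207; p = 2/20 = 0.100.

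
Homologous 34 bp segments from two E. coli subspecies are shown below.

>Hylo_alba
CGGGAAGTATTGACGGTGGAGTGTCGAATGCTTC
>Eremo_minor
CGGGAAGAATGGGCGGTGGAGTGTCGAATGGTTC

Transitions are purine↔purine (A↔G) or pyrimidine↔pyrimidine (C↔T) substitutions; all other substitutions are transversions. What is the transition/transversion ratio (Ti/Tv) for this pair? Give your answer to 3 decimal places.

Mismatches occur at site 8 (T/A, transversion), site 11 (T/G, transversion), site 13 (A/G, transition), site 31 (C/G, transversion).
Of the 4 differences, 1 transition and 3 transversions, so Ti/Tv = 1/3 = 0.333.

0.333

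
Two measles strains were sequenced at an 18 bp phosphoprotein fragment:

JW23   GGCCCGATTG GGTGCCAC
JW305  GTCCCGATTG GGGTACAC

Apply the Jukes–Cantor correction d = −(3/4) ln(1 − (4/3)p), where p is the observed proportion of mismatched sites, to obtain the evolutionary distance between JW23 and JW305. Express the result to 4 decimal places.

Mismatches occur at site 2 (G→T), site 13 (T→G), site 14 (G→T), site 15 (C→A).
p = 4/18 = 0.222222.
d = −0.75 · ln(1 − (4/3)·0.222222) = −0.75 · ln(0.703704) = −0.75 · (-0.351397) = 0.2635.

0.2635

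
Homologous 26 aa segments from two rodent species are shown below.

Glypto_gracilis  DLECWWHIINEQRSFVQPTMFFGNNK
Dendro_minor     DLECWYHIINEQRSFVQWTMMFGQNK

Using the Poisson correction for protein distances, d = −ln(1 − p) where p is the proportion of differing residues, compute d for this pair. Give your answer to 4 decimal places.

0.1671

The sequences differ at positions 6 (W/Y), 18 (P/W), 21 (F/M), 24 (N/Q).
p = 4/26 = 0.153846.
d = −ln(1 − 0.153846) = −ln(0.846154) = 0.1671.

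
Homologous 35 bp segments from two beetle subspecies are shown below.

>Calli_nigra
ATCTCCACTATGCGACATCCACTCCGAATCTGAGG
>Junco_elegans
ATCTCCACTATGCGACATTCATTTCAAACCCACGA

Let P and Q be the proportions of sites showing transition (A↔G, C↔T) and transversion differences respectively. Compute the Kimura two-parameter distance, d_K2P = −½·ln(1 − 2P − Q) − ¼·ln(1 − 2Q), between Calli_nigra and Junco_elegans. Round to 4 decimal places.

The sequences differ at positions 19 (C/T, transition), 22 (C/T, transition), 24 (C/T, transition), 26 (G/A, transition), 29 (T/C, transition), 31 (T/C, transition), 32 (G/A, transition), 33 (A/C, transversion), 35 (G/A, transition).
Of the 9 differences, 8 transitions and 1 transversion over 35 sites: P = 8/35 = 0.228571, Q = 1/35 = 0.028571.
d = −0.5·ln(0.514287) − 0.25·ln(0.942858) = −0.5·(-0.664974) − 0.25·(-0.058840) = 0.3472.

0.3472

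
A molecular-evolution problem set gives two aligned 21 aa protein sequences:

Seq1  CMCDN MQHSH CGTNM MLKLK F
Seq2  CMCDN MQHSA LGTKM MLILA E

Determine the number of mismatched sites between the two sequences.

6

Mismatches occur at site 10 (H→A), site 11 (C→L), site 14 (N→K), site 18 (K→I), site 20 (K→A), site 21 (F→E).
That gives 6 mismatches out of 21 aligned sites, so the Hamming distance is 6.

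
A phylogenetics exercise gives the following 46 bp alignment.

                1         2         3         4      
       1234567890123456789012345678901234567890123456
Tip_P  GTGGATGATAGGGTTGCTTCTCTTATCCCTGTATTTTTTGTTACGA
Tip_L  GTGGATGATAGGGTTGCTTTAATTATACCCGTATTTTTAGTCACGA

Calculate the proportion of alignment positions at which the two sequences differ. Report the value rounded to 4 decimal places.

0.1522

Mismatches occur at site 20 (C→T), site 21 (T→A), site 22 (C→A), site 27 (C→A), site 30 (T→C), site 39 (T→A), site 42 (T→C).
There are 7 differences over 46 sites, so p = 7/46 = 0.1522.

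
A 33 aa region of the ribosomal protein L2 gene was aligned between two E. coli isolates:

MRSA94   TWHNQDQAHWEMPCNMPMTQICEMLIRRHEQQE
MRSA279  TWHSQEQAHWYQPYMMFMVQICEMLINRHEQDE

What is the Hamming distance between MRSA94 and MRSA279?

The sequences differ at positions 4 (N/S), 6 (D/E), 11 (E/Y), 12 (M/Q), 14 (C/Y), 15 (N/M), 17 (P/F), 19 (T/V), 27 (R/N), 32 (Q/D).
That gives 10 mismatches out of 33 aligned sites, so the Hamming distance is 10.

10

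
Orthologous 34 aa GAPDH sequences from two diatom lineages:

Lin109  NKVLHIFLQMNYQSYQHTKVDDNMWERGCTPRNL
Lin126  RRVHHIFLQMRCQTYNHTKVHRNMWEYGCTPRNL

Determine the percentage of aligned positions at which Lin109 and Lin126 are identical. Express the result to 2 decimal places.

70.59%

Differing sites — 1:N/R; 2:K/R; 4:L/H; 11:N/R; 12:Y/C; 14:S/T; 16:Q/N; 21:D/H; 22:D/R; 27:R/Y.
24 of the 34 sites match, so the percent identity is 24/34 × 100 = 70.59%.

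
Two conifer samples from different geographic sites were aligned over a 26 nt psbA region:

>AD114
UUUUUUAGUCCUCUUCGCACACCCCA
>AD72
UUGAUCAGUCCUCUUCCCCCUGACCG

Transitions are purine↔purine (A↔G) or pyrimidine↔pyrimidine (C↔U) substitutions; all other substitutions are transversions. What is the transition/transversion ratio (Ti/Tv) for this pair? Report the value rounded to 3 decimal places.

Mismatches occur at site 3 (U/G, transversion), site 4 (U/A, transversion), site 6 (U/C, transition), site 17 (G/C, transversion), site 19 (A/C, transversion), site 21 (A/U, transversion), site 22 (C/G, transversion), site 23 (C/A, transversion), site 26 (A/G, transition).
Of the 9 differences, 2 transitions and 7 transversions, so Ti/Tv = 2/7 = 0.286.

0.286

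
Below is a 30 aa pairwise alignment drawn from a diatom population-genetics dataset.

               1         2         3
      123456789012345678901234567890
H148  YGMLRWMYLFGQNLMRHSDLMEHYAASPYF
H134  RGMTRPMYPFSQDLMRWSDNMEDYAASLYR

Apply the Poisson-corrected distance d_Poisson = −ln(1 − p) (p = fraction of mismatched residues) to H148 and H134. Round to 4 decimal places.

0.4568

The sequences differ at positions 1 (Y/R), 4 (L/T), 6 (W/P), 9 (L/P), 11 (G/S), 13 (N/D), 17 (H/W), 20 (L/N), 23 (H/D), 28 (P/L), 30 (F/R).
p = 11/30 = 0.366667.
d = −ln(1 − 0.366667) = −ln(0.633333) = 0.4568.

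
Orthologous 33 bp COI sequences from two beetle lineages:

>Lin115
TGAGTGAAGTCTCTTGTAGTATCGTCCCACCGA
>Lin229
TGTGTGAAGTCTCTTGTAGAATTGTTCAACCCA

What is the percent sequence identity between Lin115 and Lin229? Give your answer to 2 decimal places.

81.82%

Mismatches occur at site 3 (A→T), site 20 (T→A), site 23 (C→T), site 26 (C→T), site 28 (C→A), site 32 (G→C).
27 of the 33 sites match, so the percent identity is 27/33 × 100 = 81.82%.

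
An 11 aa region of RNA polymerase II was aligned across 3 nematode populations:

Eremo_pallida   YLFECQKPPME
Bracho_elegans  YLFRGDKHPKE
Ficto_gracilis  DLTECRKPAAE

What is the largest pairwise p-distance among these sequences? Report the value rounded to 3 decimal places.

Pairwise Hamming distances:
  Eremo_pallida vs Bracho_elegans: 5
  Eremo_pallida vs Ficto_gracilis: 5
  Bracho_elegans vs Ficto_gracilis: 8
The largest is 8 mismatches, between Bracho_elegans and Ficto_gracilis; p = 8/11 = 0.727.

0.727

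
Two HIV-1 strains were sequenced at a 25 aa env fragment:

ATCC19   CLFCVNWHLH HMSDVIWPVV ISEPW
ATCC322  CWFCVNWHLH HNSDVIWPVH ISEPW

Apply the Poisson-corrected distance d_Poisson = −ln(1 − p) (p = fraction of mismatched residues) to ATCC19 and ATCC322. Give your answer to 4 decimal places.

Differing sites — 2:L/W; 12:M/N; 20:V/H.
p = 3/25 = 0.120000.
d = −ln(1 − 0.120000) = −ln(0.880000) = 0.1278.

0.1278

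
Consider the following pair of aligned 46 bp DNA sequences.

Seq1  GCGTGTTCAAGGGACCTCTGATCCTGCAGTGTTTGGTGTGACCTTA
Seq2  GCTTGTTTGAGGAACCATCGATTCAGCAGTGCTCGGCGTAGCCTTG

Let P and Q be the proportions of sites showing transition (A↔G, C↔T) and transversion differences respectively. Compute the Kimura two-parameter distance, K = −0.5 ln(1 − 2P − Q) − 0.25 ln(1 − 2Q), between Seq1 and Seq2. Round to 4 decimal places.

Mismatches occur at site 3 (G↔T, transversion), site 8 (C↔T, transition), site 9 (A↔G, transition), site 13 (G↔A, transition), site 17 (T↔A, transversion), site 18 (C↔T, transition), site 19 (T↔C, transition), site 23 (C↔T, transition), site 25 (T↔A, transversion), site 32 (T↔C, transition), site 34 (T↔C, transition), site 37 (T↔C, transition), site 40 (G↔A, transition), site 41 (A↔G, transition), site 46 (A↔G, transition).
Of the 15 differences, 12 transitions and 3 transversions over 46 sites: P = 12/46 = 0.260870, Q = 3/46 = 0.065217.
d = −0.5·ln(0.413043) − 0.25·ln(0.869566) = −0.5·(-0.884204) − 0.25·(-0.139761) = 0.4770.

0.4770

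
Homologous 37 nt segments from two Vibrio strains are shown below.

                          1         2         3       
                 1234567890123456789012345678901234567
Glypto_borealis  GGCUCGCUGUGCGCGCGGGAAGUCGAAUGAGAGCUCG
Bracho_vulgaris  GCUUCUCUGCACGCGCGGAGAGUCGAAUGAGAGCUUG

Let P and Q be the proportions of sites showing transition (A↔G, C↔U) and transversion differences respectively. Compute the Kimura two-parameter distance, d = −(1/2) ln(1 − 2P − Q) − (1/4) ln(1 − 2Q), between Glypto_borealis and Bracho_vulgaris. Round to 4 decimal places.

0.2663

Mismatches occur at site 2 (G→C, transversion), site 3 (C→U, transition), site 6 (G→U, transversion), site 10 (U→C, transition), site 11 (G→A, transition), site 19 (G→A, transition), site 20 (A→G, transition), site 36 (C→U, transition).
Of the 8 differences, 6 transitions and 2 transversions over 37 sites: P = 6/37 = 0.162162, Q = 2/37 = 0.054054.
d = −0.5·ln(0.621622) − 0.25·ln(0.891892) = −0.5·(-0.475423) − 0.25·(-0.114410) = 0.2663.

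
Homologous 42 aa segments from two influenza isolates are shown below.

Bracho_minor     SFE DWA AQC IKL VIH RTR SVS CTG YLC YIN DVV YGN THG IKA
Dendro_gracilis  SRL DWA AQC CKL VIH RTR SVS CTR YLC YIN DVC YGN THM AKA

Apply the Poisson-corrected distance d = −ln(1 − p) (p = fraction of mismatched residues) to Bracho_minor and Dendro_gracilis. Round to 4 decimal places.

0.1823

Mismatches occur at site 2 (F↔R), site 3 (E↔L), site 10 (I↔C), site 24 (G↔R), site 33 (V↔C), site 39 (G↔M), site 40 (I↔A).
p = 7/42 = 0.166667.
d = −ln(1 − 0.166667) = −ln(0.833333) = 0.1823.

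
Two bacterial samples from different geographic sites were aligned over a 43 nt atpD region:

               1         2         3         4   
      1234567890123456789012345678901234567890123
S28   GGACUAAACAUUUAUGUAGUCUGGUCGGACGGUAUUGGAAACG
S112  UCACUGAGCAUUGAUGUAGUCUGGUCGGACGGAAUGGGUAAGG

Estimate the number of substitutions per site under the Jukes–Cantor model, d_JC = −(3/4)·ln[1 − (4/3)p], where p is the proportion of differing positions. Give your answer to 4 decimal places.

The sequences differ at positions 1 (G/U), 2 (G/C), 6 (A/G), 8 (A/G), 13 (U/G), 33 (U/A), 36 (U/G), 39 (A/U), 42 (C/G).
p = 9/43 = 0.209302.
d = −0.75 · ln(1 − (4/3)·0.209302) = −0.75 · ln(0.720931) = −0.75 · (-0.327212) = 0.2454.

0.2454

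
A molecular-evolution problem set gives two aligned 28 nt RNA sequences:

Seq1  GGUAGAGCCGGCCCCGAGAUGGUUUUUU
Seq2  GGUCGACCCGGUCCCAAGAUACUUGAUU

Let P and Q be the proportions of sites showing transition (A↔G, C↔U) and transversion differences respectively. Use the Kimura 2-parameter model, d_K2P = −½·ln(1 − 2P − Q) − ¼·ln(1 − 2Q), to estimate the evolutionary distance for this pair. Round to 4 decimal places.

The sequences differ at positions 4 (A/C, transversion), 7 (G/C, transversion), 12 (C/U, transition), 16 (G/A, transition), 21 (G/A, transition), 22 (G/C, transversion), 25 (U/G, transversion), 26 (U/A, transversion).
Of the 8 differences, 3 transitions and 5 transversions over 28 sites: P = 3/28 = 0.107143, Q = 5/28 = 0.178571.
d = −0.5·ln(0.607143) − 0.25·ln(0.642858) = −0.5·(-0.498991) − 0.25·(-0.441831) = 0.3600.

0.3600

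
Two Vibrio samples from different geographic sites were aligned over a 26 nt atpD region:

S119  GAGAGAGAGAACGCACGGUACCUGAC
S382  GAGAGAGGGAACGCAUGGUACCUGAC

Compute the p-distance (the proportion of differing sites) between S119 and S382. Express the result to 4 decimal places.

The sequences differ at positions 8 (A/G), 16 (C/U).
There are 2 differences over 26 sites, so p = 2/26 = 0.0769.

0.0769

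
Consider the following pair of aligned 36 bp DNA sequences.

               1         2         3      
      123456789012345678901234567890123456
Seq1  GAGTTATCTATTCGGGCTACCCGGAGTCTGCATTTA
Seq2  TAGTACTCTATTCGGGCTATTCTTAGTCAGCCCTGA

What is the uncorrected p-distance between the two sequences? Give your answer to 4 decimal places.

Differing sites — 1:G/T; 5:T/A; 6:A/C; 20:C/T; 21:C/T; 23:G/T; 24:G/T; 29:T/A; 32:A/C; 33:T/C; 35:T/G.
There are 11 differences over 36 sites, so p = 11/36 = 0.3056.

0.3056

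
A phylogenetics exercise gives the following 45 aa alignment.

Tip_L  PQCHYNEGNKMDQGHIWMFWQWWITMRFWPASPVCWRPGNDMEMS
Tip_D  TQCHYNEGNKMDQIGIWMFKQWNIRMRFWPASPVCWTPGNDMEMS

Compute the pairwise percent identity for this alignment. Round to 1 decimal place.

84.4%

The sequences differ at positions 1 (P/T), 14 (G/I), 15 (H/G), 20 (W/K), 23 (W/N), 25 (T/R), 37 (R/T).
38 of the 45 sites match, so the percent identity is 38/45 × 100 = 84.4%.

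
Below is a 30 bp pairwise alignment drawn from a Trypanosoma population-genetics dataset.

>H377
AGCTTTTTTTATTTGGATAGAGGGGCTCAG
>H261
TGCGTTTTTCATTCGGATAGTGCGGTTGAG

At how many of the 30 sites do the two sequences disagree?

8

Mismatches occur at site 1 (A→T), site 4 (T→G), site 10 (T→C), site 14 (T→C), site 21 (A→T), site 23 (G→C), site 26 (C→T), site 28 (C→G).
That gives 8 mismatches out of 30 aligned sites, so the Hamming distance is 8.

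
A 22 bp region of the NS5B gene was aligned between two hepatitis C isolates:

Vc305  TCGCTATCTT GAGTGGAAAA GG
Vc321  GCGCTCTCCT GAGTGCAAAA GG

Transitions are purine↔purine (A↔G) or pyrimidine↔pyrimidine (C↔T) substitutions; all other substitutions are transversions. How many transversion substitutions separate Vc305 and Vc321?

Differing sites — 1:T/G (Tv); 6:A/C (Tv); 9:T/C (Ti); 16:G/C (Tv).
Of the 4 differences, 1 transition and 3 transversions, so the answer is 3.

3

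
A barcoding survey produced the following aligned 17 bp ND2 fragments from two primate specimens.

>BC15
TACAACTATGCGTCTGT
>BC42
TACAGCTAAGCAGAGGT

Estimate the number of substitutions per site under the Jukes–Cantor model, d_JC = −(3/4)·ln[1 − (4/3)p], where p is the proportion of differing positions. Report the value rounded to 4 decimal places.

0.4770

Mismatches occur at site 5 (A/G), site 9 (T/A), site 12 (G/A), site 13 (T/G), site 14 (C/A), site 15 (T/G).
p = 6/17 = 0.352941.
d = −0.75 · ln(1 − (4/3)·0.352941) = −0.75 · ln(0.529412) = −0.75 · (-0.635988) = 0.4770.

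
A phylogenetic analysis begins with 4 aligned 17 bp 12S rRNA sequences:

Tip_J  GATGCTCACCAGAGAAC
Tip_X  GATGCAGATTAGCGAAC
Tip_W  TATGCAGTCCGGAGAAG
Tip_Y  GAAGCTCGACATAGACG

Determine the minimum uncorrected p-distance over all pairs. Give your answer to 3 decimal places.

Pairwise Hamming distances:
  Tip_J vs Tip_X: 5
  Tip_J vs Tip_W: 6
  Tip_J vs Tip_Y: 6
  Tip_X vs Tip_W: 7
  Tip_X vs Tip_Y: 10
  Tip_W vs Tip_Y: 9
The smallest is 5 mismatches, between Tip_J and Tip_X; p = 5/17 = 0.294.

0.294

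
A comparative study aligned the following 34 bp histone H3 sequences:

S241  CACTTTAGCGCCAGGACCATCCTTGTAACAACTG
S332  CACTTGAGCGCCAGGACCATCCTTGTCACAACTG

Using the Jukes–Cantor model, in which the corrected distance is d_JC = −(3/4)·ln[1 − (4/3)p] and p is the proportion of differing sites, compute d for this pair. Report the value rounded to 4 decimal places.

Differing sites — 6:T/G; 27:A/C.
p = 2/34 = 0.058824.
d = −0.75 · ln(1 − (4/3)·0.058824) = −0.75 · ln(0.921568) = −0.75 · (-0.081679) = 0.0613.

0.0613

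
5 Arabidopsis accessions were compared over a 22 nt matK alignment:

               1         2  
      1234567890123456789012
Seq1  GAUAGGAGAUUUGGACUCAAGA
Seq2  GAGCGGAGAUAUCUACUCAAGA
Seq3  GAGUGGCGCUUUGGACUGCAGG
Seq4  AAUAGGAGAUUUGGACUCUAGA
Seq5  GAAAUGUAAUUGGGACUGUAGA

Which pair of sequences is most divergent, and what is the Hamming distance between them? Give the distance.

11

Pairwise Hamming distances:
  Seq1 vs Seq2: 5
  Seq1 vs Seq3: 7
  Seq1 vs Seq4: 2
  Seq1 vs Seq5: 7
  Seq2 vs Seq3: 9
  Seq2 vs Seq4: 7
  Seq2 vs Seq5: 11
  Seq3 vs Seq4: 8
  Seq3 vs Seq5: 9
  Seq4 vs Seq5: 7
The largest is 11, between Seq2 and Seq5.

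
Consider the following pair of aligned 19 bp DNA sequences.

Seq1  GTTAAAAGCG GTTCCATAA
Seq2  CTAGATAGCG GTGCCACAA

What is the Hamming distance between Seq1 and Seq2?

Mismatches occur at site 1 (G/C), site 3 (T/A), site 4 (A/G), site 6 (A/T), site 13 (T/G), site 17 (T/C).
That gives 6 mismatches out of 19 aligned sites, so the Hamming distance is 6.

6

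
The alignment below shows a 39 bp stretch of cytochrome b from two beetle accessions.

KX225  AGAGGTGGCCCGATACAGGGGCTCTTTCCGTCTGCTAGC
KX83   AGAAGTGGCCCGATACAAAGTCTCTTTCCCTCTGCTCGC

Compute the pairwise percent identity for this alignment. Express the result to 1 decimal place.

The sequences differ at positions 4 (G/A), 18 (G/A), 19 (G/A), 21 (G/T), 30 (G/C), 37 (A/C).
33 of the 39 sites match, so the percent identity is 33/39 × 100 = 84.6%.

84.6%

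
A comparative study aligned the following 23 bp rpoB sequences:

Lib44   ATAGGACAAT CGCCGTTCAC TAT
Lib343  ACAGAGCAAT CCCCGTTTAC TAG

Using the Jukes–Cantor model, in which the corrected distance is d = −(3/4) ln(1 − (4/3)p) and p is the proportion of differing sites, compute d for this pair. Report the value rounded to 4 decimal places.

Mismatches occur at site 2 (T↔C), site 5 (G↔A), site 6 (A↔G), site 12 (G↔C), site 18 (C↔T), site 23 (T↔G).
p = 6/23 = 0.260870.
d = −0.75 · ln(1 − (4/3)·0.260870) = −0.75 · ln(0.652173) = −0.75 · (-0.427445) = 0.3206.

0.3206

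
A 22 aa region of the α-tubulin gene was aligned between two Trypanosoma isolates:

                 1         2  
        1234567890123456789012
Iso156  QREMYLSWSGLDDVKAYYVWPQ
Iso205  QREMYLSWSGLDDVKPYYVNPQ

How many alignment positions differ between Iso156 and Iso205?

2

Differing sites — 16:A/P; 20:W/N.
That gives 2 mismatches out of 22 aligned sites, so the Hamming distance is 2.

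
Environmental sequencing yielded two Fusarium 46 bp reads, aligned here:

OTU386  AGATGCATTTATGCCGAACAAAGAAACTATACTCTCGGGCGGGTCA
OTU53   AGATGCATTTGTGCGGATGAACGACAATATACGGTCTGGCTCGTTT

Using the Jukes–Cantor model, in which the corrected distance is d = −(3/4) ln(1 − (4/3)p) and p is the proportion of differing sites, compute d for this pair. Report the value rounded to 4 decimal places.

The sequences differ at positions 11 (A/G), 15 (C/G), 18 (A/T), 19 (C/G), 22 (A/C), 25 (A/C), 27 (C/A), 33 (T/G), 34 (C/G), 37 (G/T), 41 (G/T), 42 (G/C), 45 (C/T), 46 (A/T).
p = 14/46 = 0.304348.
d = −0.75 · ln(1 − (4/3)·0.304348) = −0.75 · ln(0.594203) = −0.75 · (-0.520534) = 0.3904.

0.3904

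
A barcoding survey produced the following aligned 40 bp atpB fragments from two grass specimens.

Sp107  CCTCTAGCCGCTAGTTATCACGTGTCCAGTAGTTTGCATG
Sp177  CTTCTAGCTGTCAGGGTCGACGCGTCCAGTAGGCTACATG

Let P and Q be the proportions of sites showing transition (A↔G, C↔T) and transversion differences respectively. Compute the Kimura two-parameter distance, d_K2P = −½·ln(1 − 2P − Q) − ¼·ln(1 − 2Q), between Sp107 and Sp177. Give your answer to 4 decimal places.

0.4441

The sequences differ at positions 2 (C/T, transition), 9 (C/T, transition), 11 (C/T, transition), 12 (T/C, transition), 15 (T/G, transversion), 16 (T/G, transversion), 17 (A/T, transversion), 18 (T/C, transition), 19 (C/G, transversion), 23 (T/C, transition), 33 (T/G, transversion), 34 (T/C, transition), 36 (G/A, transition).
Of the 13 differences, 8 transitions and 5 transversions over 40 sites: P = 8/40 = 0.200000, Q = 5/40 = 0.125000.
d = −0.5·ln(0.475000) − 0.25·ln(0.750000) = −0.5·(-0.744440) − 0.25·(-0.287682) = 0.4441.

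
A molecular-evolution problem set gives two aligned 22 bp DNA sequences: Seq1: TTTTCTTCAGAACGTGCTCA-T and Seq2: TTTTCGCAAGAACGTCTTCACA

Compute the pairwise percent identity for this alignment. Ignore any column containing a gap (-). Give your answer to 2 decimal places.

71.43%

Excluding the 1 gap column leaves 21 comparable sites.
Mismatches occur at site 6 (T→G), site 7 (T→C), site 8 (C→A), site 16 (G→C), site 17 (C→T), site 22 (T→A).
15 of the 21 comparable sites match, so the percent identity is 15/21 × 100 = 71.43%.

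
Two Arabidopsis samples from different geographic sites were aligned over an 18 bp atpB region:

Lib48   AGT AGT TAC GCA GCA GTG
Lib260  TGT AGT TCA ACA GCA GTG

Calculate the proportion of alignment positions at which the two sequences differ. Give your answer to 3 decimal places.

The sequences differ at positions 1 (A/T), 8 (A/C), 9 (C/A), 10 (G/A).
There are 4 differences over 18 sites, so p = 4/18 = 0.222.

0.222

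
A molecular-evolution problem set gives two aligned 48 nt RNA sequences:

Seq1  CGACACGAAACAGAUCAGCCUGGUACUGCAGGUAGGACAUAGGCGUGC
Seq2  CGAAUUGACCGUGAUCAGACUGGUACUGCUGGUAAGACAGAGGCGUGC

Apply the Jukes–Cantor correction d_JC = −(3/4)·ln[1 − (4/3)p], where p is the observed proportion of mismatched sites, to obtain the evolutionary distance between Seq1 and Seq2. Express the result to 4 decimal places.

The sequences differ at positions 4 (C/A), 5 (A/U), 6 (C/U), 9 (A/C), 10 (A/C), 11 (C/G), 12 (A/U), 19 (C/A), 30 (A/U), 35 (G/A), 40 (U/G).
p = 11/48 = 0.229167.
d = −0.75 · ln(1 − (4/3)·0.229167) = −0.75 · ln(0.694444) = −0.75 · (-0.364644) = 0.2735.

0.2735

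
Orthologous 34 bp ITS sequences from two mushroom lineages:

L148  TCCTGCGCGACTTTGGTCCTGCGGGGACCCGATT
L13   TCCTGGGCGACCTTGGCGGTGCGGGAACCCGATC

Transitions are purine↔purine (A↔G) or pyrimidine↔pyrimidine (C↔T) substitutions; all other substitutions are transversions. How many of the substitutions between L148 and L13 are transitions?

4

Differing sites — 6:C/G (Tv); 12:T/C (Ti); 17:T/C (Ti); 18:C/G (Tv); 19:C/G (Tv); 26:G/A (Ti); 34:T/C (Ti).
Of the 7 differences, 4 transitions and 3 transversions, so the answer is 4.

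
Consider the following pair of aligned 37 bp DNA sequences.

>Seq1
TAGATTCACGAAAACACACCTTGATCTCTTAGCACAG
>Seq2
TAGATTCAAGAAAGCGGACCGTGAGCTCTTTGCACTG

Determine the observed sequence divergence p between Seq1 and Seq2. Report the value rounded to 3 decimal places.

0.216

The sequences differ at positions 9 (C/A), 14 (A/G), 16 (A/G), 17 (C/G), 21 (T/G), 25 (T/G), 31 (A/T), 36 (A/T).
There are 8 differences over 37 sites, so p = 8/37 = 0.216.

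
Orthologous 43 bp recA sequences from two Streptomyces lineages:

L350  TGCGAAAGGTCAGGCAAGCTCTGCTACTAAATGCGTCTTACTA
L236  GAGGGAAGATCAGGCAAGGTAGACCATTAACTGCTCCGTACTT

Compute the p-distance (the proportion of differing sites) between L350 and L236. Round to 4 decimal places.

The sequences differ at positions 1 (T/G), 2 (G/A), 3 (C/G), 5 (A/G), 9 (G/A), 19 (C/G), 21 (C/A), 22 (T/G), 23 (G/A), 25 (T/C), 27 (C/T), 31 (A/C), 35 (G/T), 36 (T/C), 38 (T/G), 43 (A/T).
There are 16 differences over 43 sites, so p = 16/43 = 0.3721.

0.3721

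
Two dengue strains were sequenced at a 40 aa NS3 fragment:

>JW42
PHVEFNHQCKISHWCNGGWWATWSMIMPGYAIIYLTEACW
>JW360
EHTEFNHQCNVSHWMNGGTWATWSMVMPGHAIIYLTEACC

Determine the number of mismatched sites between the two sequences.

Mismatches occur at site 1 (P→E), site 3 (V→T), site 10 (K→N), site 11 (I→V), site 15 (C→M), site 19 (W→T), site 26 (I→V), site 30 (Y→H), site 40 (W→C).
That gives 9 mismatches out of 40 aligned sites, so the Hamming distance is 9.

9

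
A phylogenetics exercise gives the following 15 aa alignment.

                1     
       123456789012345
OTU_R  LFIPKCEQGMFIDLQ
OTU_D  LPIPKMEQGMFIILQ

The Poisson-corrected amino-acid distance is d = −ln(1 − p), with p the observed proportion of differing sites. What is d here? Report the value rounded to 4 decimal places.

Differing sites — 2:F/P; 6:C/M; 13:D/I.
p = 3/15 = 0.200000.
d = −ln(1 − 0.200000) = −ln(0.800000) = 0.2231.

0.2231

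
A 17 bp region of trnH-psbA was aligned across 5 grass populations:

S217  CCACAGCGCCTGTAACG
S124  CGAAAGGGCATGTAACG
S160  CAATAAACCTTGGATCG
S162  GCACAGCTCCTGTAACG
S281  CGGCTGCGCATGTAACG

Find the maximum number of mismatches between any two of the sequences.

Pairwise Hamming distances:
  S217 vs S124: 4
  S217 vs S160: 8
  S217 vs S162: 2
  S217 vs S281: 4
  S124 vs S160: 8
  S124 vs S162: 6
  S124 vs S281: 4
  S160 vs S162: 9
  S160 vs S281: 10
  S162 vs S281: 6
The largest is 10, between S160 and S281.

10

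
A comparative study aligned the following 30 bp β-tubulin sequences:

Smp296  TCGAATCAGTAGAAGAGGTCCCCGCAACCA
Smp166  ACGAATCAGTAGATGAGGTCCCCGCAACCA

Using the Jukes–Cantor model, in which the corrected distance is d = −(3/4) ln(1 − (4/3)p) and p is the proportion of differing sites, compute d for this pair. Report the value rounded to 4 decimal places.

Differing sites — 1:T/A; 14:A/T.
p = 2/30 = 0.066667.
d = −0.75 · ln(1 − (4/3)·0.066667) = −0.75 · ln(0.911111) = −0.75 · (-0.093091) = 0.0698.

0.0698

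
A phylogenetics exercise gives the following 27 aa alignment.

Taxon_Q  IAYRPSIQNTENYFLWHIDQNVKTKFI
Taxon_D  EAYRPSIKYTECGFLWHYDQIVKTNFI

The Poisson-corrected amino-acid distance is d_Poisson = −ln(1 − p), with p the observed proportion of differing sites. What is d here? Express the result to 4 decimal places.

The sequences differ at positions 1 (I/E), 8 (Q/K), 9 (N/Y), 12 (N/C), 13 (Y/G), 18 (I/Y), 21 (N/I), 25 (K/N).
p = 8/27 = 0.296296.
d = −ln(1 − 0.296296) = −ln(0.703704) = 0.3514.

0.3514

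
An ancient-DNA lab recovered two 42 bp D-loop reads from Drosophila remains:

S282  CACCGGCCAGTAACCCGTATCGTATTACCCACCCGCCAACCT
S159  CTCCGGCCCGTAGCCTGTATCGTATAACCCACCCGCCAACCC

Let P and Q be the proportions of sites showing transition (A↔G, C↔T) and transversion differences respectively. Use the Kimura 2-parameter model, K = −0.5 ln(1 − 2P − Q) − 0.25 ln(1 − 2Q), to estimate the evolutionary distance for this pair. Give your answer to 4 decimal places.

Differing sites — 2:A/T (Tv); 9:A/C (Tv); 13:A/G (Ti); 16:C/T (Ti); 26:T/A (Tv); 42:T/C (Ti).
Of the 6 differences, 3 transitions and 3 transversions over 42 sites: P = 3/42 = 0.071429, Q = 3/42 = 0.071429.
d = −0.5·ln(0.785713) − 0.25·ln(0.857142) = −0.5·(-0.241164) − 0.25·(-0.154152) = 0.1591.

0.1591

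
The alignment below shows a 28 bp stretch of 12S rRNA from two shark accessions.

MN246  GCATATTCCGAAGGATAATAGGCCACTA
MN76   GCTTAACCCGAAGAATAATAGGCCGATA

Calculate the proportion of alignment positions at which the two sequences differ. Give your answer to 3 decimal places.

Differing sites — 3:A/T; 6:T/A; 7:T/C; 14:G/A; 25:A/G; 26:C/A.
There are 6 differences over 28 sites, so p = 6/28 = 0.214.

0.214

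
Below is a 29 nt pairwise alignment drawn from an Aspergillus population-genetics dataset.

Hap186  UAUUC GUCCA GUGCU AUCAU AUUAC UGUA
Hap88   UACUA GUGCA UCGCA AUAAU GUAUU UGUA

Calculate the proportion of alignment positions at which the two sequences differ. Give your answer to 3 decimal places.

The sequences differ at positions 3 (U/C), 5 (C/A), 8 (C/G), 11 (G/U), 12 (U/C), 15 (U/A), 18 (C/A), 21 (A/G), 23 (U/A), 24 (A/U), 25 (C/U).
There are 11 differences over 29 sites, so p = 11/29 = 0.379.

0.379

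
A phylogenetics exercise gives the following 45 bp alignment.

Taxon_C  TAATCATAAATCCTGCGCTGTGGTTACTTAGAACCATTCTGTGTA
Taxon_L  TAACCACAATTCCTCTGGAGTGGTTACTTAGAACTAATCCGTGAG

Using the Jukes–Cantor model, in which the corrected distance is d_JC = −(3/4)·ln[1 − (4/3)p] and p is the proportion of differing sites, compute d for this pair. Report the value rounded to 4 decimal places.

Mismatches occur at site 4 (T↔C), site 7 (T↔C), site 10 (A↔T), site 15 (G↔C), site 16 (C↔T), site 18 (C↔G), site 19 (T↔A), site 35 (C↔T), site 37 (T↔A), site 40 (T↔C), site 44 (T↔A), site 45 (A↔G).
p = 12/45 = 0.266667.
d = −0.75 · ln(1 − (4/3)·0.266667) = −0.75 · ln(0.644444) = −0.75 · (-0.439367) = 0.3295.

0.3295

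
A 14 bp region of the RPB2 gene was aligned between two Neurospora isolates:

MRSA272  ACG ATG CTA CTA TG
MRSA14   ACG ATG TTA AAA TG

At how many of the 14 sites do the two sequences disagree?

Mismatches occur at site 7 (C/T), site 10 (C/A), site 11 (T/A).
That gives 3 mismatches out of 14 aligned sites, so the Hamming distance is 3.

3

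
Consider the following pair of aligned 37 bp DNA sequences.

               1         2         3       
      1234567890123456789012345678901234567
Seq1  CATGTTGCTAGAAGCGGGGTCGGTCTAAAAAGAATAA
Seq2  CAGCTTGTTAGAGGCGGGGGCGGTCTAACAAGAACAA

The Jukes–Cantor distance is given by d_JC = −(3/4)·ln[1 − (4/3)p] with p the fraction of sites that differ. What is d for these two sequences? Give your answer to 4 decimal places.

Mismatches occur at site 3 (T/G), site 4 (G/C), site 8 (C/T), site 13 (A/G), site 20 (T/G), site 29 (A/C), site 35 (T/C).
p = 7/37 = 0.189189.
d = −0.75 · ln(1 − (4/3)·0.189189) = −0.75 · ln(0.747748) = −0.75 · (-0.290689) = 0.2180.

0.2180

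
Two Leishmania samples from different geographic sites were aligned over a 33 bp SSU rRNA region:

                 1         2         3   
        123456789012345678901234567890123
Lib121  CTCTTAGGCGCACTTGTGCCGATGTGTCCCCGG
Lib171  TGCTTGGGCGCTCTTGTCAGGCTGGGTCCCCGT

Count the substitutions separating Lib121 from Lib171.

10

Mismatches occur at site 1 (C/T), site 2 (T/G), site 6 (A/G), site 12 (A/T), site 18 (G/C), site 19 (C/A), site 20 (C/G), site 22 (A/C), site 25 (T/G), site 33 (G/T).
That gives 10 mismatches out of 33 aligned sites, so the Hamming distance is 10.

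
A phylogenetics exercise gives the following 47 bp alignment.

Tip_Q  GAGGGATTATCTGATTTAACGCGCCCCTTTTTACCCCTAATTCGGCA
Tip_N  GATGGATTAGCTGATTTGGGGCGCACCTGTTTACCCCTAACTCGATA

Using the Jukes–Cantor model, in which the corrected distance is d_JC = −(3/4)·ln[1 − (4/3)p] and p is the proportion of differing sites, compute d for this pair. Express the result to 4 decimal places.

0.2502

Mismatches occur at site 3 (G↔T), site 10 (T↔G), site 18 (A↔G), site 19 (A↔G), site 20 (C↔G), site 25 (C↔A), site 29 (T↔G), site 41 (T↔C), site 45 (G↔A), site 46 (C↔T).
p = 10/47 = 0.212766.
d = −0.75 · ln(1 − (4/3)·0.212766) = −0.75 · ln(0.716312) = −0.75 · (-0.333639) = 0.2502.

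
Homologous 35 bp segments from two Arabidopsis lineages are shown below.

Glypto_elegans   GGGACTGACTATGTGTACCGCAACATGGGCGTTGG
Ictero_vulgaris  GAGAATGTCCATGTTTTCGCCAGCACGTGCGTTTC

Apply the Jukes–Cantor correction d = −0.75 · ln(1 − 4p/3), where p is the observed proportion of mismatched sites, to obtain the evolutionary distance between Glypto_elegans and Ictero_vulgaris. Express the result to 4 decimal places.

The sequences differ at positions 2 (G/A), 5 (C/A), 8 (A/T), 10 (T/C), 15 (G/T), 17 (A/T), 19 (C/G), 20 (G/C), 23 (A/G), 26 (T/C), 28 (G/T), 34 (G/T), 35 (G/C).
p = 13/35 = 0.371429.
d = −0.75 · ln(1 − (4/3)·0.371429) = −0.75 · ln(0.504761) = −0.75 · (-0.683670) = 0.5128.

0.5128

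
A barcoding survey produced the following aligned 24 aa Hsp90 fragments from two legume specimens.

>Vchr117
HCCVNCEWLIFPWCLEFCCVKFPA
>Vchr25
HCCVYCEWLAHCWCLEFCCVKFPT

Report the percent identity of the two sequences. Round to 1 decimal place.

79.2%

Differing sites — 5:N/Y; 10:I/A; 11:F/H; 12:P/C; 24:A/T.
19 of the 24 sites match, so the percent identity is 19/24 × 100 = 79.2%.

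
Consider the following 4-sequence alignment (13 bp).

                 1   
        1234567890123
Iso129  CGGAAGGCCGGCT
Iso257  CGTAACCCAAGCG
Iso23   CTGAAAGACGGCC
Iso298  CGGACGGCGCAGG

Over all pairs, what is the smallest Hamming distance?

Pairwise Hamming distances:
  Iso129 vs Iso257: 6
  Iso129 vs Iso23: 4
  Iso129 vs Iso298: 6
  Iso257 vs Iso23: 8
  Iso257 vs Iso298: 8
  Iso23 vs Iso298: 9
The smallest is 4, between Iso129 and Iso23.

4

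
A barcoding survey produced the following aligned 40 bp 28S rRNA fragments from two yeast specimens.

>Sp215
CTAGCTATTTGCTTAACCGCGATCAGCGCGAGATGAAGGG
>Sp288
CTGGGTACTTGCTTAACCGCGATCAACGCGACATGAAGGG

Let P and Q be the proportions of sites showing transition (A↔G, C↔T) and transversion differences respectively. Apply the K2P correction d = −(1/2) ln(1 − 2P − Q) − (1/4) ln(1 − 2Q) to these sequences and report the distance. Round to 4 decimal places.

Differing sites — 3:A/G (Ti); 5:C/G (Tv); 8:T/C (Ti); 26:G/A (Ti); 32:G/C (Tv).
Of the 5 differences, 3 transitions and 2 transversions over 40 sites: P = 3/40 = 0.075000, Q = 2/40 = 0.050000.
d = −0.5·ln(0.800000) − 0.25·ln(0.900000) = −0.5·(-0.223144) − 0.25·(-0.105361) = 0.1379.

0.1379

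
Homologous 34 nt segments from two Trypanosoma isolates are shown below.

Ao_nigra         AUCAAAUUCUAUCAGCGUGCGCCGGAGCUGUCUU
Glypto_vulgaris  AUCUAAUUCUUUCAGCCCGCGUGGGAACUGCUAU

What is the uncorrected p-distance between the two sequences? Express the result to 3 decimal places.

The sequences differ at positions 4 (A/U), 11 (A/U), 17 (G/C), 18 (U/C), 22 (C/U), 23 (C/G), 27 (G/A), 31 (U/C), 32 (C/U), 33 (U/A).
There are 10 differences over 34 sites, so p = 10/34 = 0.294.

0.294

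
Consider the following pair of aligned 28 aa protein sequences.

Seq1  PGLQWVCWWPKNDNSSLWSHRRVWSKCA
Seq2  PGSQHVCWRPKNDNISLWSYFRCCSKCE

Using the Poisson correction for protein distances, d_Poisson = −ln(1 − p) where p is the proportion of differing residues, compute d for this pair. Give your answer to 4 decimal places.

Differing sites — 3:L/S; 5:W/H; 9:W/R; 15:S/I; 20:H/Y; 21:R/F; 23:V/C; 24:W/C; 28:A/E.
p = 9/28 = 0.321429.
d = −ln(1 − 0.321429) = −ln(0.678571) = 0.3878.

0.3878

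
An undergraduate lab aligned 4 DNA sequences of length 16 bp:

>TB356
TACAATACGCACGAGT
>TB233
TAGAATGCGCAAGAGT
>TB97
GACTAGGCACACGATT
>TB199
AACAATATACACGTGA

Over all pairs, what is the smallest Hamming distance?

Pairwise Hamming distances:
  TB356 vs TB233: 3
  TB356 vs TB97: 6
  TB356 vs TB199: 5
  TB233 vs TB97: 7
  TB233 vs TB199: 8
  TB97 vs TB199: 8
The smallest is 3, between TB356 and TB233.

3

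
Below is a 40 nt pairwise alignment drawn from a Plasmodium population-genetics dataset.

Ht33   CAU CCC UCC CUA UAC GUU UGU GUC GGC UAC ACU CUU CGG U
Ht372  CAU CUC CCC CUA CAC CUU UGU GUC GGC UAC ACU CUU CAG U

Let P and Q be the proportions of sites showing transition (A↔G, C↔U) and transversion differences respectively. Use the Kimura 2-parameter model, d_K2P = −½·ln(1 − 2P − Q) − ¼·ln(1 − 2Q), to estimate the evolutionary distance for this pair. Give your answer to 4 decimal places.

Mismatches occur at site 5 (C/U, transition), site 7 (U/C, transition), site 13 (U/C, transition), site 16 (G/C, transversion), site 38 (G/A, transition).
Of the 5 differences, 4 transitions and 1 transversion over 40 sites: P = 4/40 = 0.100000, Q = 1/40 = 0.025000.
d = −0.5·ln(0.775000) − 0.25·ln(0.950000) = −0.5·(-0.254892) − 0.25·(-0.051293) = 0.1403.

0.1403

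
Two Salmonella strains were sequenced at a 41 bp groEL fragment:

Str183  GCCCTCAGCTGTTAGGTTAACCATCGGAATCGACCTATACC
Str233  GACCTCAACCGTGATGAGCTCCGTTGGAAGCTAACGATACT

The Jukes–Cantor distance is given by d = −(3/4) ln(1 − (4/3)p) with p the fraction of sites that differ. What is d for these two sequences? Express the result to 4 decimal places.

The sequences differ at positions 2 (C/A), 8 (G/A), 10 (T/C), 13 (T/G), 15 (G/T), 17 (T/A), 18 (T/G), 19 (A/C), 20 (A/T), 23 (A/G), 25 (C/T), 30 (T/G), 32 (G/T), 34 (C/A), 36 (T/G), 41 (C/T).
p = 16/41 = 0.390244.
d = −0.75 · ln(1 − (4/3)·0.390244) = −0.75 · ln(0.479675) = −0.75 · (-0.734646) = 0.5510.

0.5510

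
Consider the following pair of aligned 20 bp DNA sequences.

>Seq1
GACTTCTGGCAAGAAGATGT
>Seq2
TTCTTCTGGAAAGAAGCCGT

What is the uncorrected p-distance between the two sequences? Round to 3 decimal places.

0.250

Mismatches occur at site 1 (G→T), site 2 (A→T), site 10 (C→A), site 17 (A→C), site 18 (T→C).
There are 5 differences over 20 sites, so p = 5/20 = 0.250.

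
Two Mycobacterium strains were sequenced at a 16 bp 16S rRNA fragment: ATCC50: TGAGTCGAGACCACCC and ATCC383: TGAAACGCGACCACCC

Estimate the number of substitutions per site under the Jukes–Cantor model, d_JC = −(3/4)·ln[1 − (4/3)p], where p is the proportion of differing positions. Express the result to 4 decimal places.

0.2158

Differing sites — 4:G/A; 5:T/A; 8:A/C.
p = 3/16 = 0.187500.
d = −0.75 · ln(1 − (4/3)·0.187500) = −0.75 · ln(0.750000) = −0.75 · (-0.287682) = 0.2158.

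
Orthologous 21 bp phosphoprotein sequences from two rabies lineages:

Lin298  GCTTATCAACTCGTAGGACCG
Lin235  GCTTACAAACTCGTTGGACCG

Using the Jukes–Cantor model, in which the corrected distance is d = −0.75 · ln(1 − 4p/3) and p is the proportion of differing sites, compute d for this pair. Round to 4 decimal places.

0.1585

Mismatches occur at site 6 (T→C), site 7 (C→A), site 15 (A→T).
p = 3/21 = 0.142857.
d = −0.75 · ln(1 − (4/3)·0.142857) = −0.75 · ln(0.809524) = −0.75 · (-0.211309) = 0.1585.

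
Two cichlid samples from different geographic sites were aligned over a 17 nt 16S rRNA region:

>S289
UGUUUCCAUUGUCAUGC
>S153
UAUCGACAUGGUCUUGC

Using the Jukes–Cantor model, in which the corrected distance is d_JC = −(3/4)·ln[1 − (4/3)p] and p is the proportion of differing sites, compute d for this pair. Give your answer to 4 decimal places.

The sequences differ at positions 2 (G/A), 4 (U/C), 5 (U/G), 6 (C/A), 10 (U/G), 14 (A/U).
p = 6/17 = 0.352941.
d = −0.75 · ln(1 − (4/3)·0.352941) = −0.75 · ln(0.529412) = −0.75 · (-0.635988) = 0.4770.

0.4770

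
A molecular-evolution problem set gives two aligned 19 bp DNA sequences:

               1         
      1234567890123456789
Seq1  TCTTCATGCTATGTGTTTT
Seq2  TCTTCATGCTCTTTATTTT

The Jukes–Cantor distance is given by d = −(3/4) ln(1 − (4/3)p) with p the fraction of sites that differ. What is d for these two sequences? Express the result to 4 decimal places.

0.1773

Mismatches occur at site 11 (A↔C), site 13 (G↔T), site 15 (G↔A).
p = 3/19 = 0.157895.
d = −0.75 · ln(1 − (4/3)·0.157895) = −0.75 · ln(0.789473) = −0.75 · (-0.236390) = 0.1773.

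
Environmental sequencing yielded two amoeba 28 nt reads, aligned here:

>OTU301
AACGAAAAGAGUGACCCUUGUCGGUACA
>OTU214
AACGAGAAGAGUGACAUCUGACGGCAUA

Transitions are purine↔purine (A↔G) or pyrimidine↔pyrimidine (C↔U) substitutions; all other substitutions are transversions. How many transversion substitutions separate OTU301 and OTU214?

2

Differing sites — 6:A/G (Ti); 16:C/A (Tv); 17:C/U (Ti); 18:U/C (Ti); 21:U/A (Tv); 25:U/C (Ti); 27:C/U (Ti).
Of the 7 differences, 5 transitions and 2 transversions, so the answer is 2.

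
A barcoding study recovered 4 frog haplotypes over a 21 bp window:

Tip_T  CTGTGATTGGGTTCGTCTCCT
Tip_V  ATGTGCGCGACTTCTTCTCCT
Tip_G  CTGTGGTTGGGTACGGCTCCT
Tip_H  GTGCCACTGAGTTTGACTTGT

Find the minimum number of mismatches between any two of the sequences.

Pairwise Hamming distances:
  Tip_T vs Tip_V: 7
  Tip_T vs Tip_G: 3
  Tip_T vs Tip_H: 9
  Tip_V vs Tip_G: 9
  Tip_V vs Tip_H: 12
  Tip_G vs Tip_H: 11
The smallest is 3, between Tip_T and Tip_G.

3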